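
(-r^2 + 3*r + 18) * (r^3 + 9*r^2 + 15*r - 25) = -r^5 - 6*r^4 + 30*r^3 + 232*r^2 + 195*r - 450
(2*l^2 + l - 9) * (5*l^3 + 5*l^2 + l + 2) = 10*l^5 + 15*l^4 - 38*l^3 - 40*l^2 - 7*l - 18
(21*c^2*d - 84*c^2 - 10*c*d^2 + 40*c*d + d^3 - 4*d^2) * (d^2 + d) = 21*c^2*d^3 - 63*c^2*d^2 - 84*c^2*d - 10*c*d^4 + 30*c*d^3 + 40*c*d^2 + d^5 - 3*d^4 - 4*d^3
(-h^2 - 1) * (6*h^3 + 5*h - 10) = -6*h^5 - 11*h^3 + 10*h^2 - 5*h + 10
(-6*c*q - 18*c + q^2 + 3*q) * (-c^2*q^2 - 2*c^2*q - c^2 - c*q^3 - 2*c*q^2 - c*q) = 6*c^3*q^3 + 30*c^3*q^2 + 42*c^3*q + 18*c^3 + 5*c^2*q^4 + 25*c^2*q^3 + 35*c^2*q^2 + 15*c^2*q - c*q^5 - 5*c*q^4 - 7*c*q^3 - 3*c*q^2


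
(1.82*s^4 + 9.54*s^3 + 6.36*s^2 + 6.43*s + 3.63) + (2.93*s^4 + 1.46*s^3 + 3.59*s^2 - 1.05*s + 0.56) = 4.75*s^4 + 11.0*s^3 + 9.95*s^2 + 5.38*s + 4.19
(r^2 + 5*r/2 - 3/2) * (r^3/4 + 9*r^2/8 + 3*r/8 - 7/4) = r^5/4 + 7*r^4/4 + 45*r^3/16 - 5*r^2/2 - 79*r/16 + 21/8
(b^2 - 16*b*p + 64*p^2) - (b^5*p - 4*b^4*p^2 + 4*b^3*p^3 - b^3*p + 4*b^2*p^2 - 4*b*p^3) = -b^5*p + 4*b^4*p^2 - 4*b^3*p^3 + b^3*p - 4*b^2*p^2 + b^2 + 4*b*p^3 - 16*b*p + 64*p^2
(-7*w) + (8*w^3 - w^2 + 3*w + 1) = 8*w^3 - w^2 - 4*w + 1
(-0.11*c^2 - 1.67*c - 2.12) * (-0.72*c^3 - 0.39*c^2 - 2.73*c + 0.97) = 0.0792*c^5 + 1.2453*c^4 + 2.478*c^3 + 5.2792*c^2 + 4.1677*c - 2.0564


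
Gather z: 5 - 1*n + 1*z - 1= -n + z + 4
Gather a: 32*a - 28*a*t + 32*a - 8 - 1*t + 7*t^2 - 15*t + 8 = a*(64 - 28*t) + 7*t^2 - 16*t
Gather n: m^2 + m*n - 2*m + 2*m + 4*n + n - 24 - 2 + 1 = m^2 + n*(m + 5) - 25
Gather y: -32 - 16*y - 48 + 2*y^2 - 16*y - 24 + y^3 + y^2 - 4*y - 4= y^3 + 3*y^2 - 36*y - 108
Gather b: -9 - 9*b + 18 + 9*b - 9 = 0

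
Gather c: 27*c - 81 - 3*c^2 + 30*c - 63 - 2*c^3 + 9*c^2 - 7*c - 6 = -2*c^3 + 6*c^2 + 50*c - 150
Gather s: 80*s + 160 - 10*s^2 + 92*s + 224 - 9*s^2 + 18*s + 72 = -19*s^2 + 190*s + 456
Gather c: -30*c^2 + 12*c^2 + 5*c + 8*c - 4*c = -18*c^2 + 9*c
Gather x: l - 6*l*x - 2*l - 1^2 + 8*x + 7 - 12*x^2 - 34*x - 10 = -l - 12*x^2 + x*(-6*l - 26) - 4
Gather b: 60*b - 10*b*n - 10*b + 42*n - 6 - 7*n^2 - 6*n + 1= b*(50 - 10*n) - 7*n^2 + 36*n - 5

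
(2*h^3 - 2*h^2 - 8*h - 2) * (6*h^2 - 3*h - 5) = 12*h^5 - 18*h^4 - 52*h^3 + 22*h^2 + 46*h + 10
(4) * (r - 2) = 4*r - 8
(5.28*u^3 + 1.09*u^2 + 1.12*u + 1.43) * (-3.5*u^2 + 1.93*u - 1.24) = -18.48*u^5 + 6.3754*u^4 - 8.3635*u^3 - 4.195*u^2 + 1.3711*u - 1.7732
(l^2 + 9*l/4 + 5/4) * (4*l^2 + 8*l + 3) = 4*l^4 + 17*l^3 + 26*l^2 + 67*l/4 + 15/4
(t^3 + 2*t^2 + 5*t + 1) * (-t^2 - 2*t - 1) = -t^5 - 4*t^4 - 10*t^3 - 13*t^2 - 7*t - 1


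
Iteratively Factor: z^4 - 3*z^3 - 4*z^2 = (z + 1)*(z^3 - 4*z^2) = z*(z + 1)*(z^2 - 4*z) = z^2*(z + 1)*(z - 4)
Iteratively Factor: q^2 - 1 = (q - 1)*(q + 1)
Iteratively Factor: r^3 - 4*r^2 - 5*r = (r)*(r^2 - 4*r - 5) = r*(r - 5)*(r + 1)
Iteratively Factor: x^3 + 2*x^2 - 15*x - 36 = (x + 3)*(x^2 - x - 12) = (x + 3)^2*(x - 4)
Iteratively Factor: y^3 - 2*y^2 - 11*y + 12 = (y - 1)*(y^2 - y - 12) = (y - 1)*(y + 3)*(y - 4)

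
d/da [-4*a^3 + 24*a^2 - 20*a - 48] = -12*a^2 + 48*a - 20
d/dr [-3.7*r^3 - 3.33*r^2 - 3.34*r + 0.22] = -11.1*r^2 - 6.66*r - 3.34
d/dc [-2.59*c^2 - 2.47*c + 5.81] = -5.18*c - 2.47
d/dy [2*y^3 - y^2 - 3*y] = 6*y^2 - 2*y - 3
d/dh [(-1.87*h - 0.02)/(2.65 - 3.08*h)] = (13.295315 - 15.452668*h)/(3.08*h - 2.65)^3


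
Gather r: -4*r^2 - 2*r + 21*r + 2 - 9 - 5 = -4*r^2 + 19*r - 12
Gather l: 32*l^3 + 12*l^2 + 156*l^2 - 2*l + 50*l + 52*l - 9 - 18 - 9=32*l^3 + 168*l^2 + 100*l - 36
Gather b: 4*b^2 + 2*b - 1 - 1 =4*b^2 + 2*b - 2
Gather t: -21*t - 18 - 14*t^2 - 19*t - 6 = -14*t^2 - 40*t - 24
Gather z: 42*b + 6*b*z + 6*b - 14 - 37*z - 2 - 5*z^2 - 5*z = 48*b - 5*z^2 + z*(6*b - 42) - 16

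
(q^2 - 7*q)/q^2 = (q - 7)/q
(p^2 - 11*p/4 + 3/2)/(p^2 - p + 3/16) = 4*(p - 2)/(4*p - 1)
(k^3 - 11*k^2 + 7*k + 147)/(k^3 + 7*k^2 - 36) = (k^2 - 14*k + 49)/(k^2 + 4*k - 12)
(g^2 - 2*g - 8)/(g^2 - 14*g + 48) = (g^2 - 2*g - 8)/(g^2 - 14*g + 48)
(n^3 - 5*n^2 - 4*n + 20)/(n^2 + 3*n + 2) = (n^2 - 7*n + 10)/(n + 1)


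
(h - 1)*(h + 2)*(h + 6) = h^3 + 7*h^2 + 4*h - 12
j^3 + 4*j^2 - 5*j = j*(j - 1)*(j + 5)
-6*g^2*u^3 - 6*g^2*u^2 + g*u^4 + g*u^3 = u^2*(-6*g + u)*(g*u + g)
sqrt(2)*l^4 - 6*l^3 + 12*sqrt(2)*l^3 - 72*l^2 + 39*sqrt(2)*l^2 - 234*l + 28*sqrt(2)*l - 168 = (l + 4)*(l + 7)*(l - 3*sqrt(2))*(sqrt(2)*l + sqrt(2))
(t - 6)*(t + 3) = t^2 - 3*t - 18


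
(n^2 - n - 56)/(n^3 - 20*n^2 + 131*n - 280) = (n + 7)/(n^2 - 12*n + 35)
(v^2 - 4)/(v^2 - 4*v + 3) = (v^2 - 4)/(v^2 - 4*v + 3)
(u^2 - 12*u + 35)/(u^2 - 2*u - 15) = (u - 7)/(u + 3)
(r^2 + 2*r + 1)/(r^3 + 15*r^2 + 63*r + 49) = (r + 1)/(r^2 + 14*r + 49)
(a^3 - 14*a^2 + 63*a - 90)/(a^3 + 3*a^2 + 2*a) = (a^3 - 14*a^2 + 63*a - 90)/(a*(a^2 + 3*a + 2))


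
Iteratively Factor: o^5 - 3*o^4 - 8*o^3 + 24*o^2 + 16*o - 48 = (o + 2)*(o^4 - 5*o^3 + 2*o^2 + 20*o - 24) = (o - 3)*(o + 2)*(o^3 - 2*o^2 - 4*o + 8) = (o - 3)*(o - 2)*(o + 2)*(o^2 - 4) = (o - 3)*(o - 2)*(o + 2)^2*(o - 2)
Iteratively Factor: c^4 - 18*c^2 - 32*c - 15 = (c + 1)*(c^3 - c^2 - 17*c - 15) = (c + 1)*(c + 3)*(c^2 - 4*c - 5) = (c + 1)^2*(c + 3)*(c - 5)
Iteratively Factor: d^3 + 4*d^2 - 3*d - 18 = (d - 2)*(d^2 + 6*d + 9) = (d - 2)*(d + 3)*(d + 3)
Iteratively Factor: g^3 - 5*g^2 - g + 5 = (g + 1)*(g^2 - 6*g + 5) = (g - 5)*(g + 1)*(g - 1)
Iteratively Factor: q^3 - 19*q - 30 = (q - 5)*(q^2 + 5*q + 6) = (q - 5)*(q + 2)*(q + 3)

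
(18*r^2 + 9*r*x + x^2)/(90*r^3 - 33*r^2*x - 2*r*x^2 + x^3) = (3*r + x)/(15*r^2 - 8*r*x + x^2)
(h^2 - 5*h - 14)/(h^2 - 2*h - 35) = (h + 2)/(h + 5)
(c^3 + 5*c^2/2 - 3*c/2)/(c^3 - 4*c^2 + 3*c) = (2*c^2 + 5*c - 3)/(2*(c^2 - 4*c + 3))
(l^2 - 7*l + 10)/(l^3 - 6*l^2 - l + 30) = (l - 2)/(l^2 - l - 6)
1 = 1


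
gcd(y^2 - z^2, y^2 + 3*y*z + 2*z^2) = y + z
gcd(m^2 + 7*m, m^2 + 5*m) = m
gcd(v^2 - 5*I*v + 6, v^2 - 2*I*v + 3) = v + I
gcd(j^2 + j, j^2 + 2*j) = j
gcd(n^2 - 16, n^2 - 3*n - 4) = n - 4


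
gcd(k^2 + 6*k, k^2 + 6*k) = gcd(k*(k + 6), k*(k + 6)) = k^2 + 6*k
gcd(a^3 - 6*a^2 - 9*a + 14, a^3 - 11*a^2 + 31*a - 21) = a^2 - 8*a + 7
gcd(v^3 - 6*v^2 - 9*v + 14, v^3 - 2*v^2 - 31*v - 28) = v - 7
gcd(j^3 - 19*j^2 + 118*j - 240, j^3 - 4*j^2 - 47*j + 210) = j^2 - 11*j + 30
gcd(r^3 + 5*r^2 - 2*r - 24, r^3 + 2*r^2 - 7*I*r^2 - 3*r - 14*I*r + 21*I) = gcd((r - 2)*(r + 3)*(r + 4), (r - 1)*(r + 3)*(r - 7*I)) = r + 3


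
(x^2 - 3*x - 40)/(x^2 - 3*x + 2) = (x^2 - 3*x - 40)/(x^2 - 3*x + 2)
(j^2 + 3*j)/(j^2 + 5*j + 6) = j/(j + 2)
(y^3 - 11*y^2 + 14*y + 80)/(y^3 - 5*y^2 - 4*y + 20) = (y - 8)/(y - 2)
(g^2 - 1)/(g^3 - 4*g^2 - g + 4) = 1/(g - 4)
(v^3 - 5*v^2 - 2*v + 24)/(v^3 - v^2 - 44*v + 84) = (v^3 - 5*v^2 - 2*v + 24)/(v^3 - v^2 - 44*v + 84)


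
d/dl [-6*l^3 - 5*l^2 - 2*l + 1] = -18*l^2 - 10*l - 2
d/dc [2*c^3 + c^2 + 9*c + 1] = 6*c^2 + 2*c + 9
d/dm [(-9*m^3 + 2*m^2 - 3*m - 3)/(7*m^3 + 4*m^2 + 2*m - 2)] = (-50*m^4 + 6*m^3 + 133*m^2 + 16*m + 12)/(49*m^6 + 56*m^5 + 44*m^4 - 12*m^3 - 12*m^2 - 8*m + 4)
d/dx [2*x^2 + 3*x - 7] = 4*x + 3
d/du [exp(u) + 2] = exp(u)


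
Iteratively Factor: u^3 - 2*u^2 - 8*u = (u)*(u^2 - 2*u - 8) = u*(u - 4)*(u + 2)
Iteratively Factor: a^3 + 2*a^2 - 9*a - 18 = (a + 3)*(a^2 - a - 6) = (a + 2)*(a + 3)*(a - 3)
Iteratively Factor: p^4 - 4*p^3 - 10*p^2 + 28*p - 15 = (p - 5)*(p^3 + p^2 - 5*p + 3) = (p - 5)*(p + 3)*(p^2 - 2*p + 1) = (p - 5)*(p - 1)*(p + 3)*(p - 1)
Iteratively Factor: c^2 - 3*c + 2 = (c - 1)*(c - 2)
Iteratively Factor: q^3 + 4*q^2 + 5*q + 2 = (q + 2)*(q^2 + 2*q + 1) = (q + 1)*(q + 2)*(q + 1)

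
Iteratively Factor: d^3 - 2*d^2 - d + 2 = (d - 2)*(d^2 - 1) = (d - 2)*(d - 1)*(d + 1)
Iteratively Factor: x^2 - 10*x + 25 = (x - 5)*(x - 5)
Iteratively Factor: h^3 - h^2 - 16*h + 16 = (h - 1)*(h^2 - 16) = (h - 4)*(h - 1)*(h + 4)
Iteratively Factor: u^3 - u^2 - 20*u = (u)*(u^2 - u - 20) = u*(u - 5)*(u + 4)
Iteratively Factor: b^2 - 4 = (b - 2)*(b + 2)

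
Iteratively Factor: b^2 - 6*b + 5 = (b - 5)*(b - 1)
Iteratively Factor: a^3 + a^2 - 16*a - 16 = (a + 4)*(a^2 - 3*a - 4) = (a + 1)*(a + 4)*(a - 4)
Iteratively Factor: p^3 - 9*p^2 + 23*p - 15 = (p - 1)*(p^2 - 8*p + 15) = (p - 3)*(p - 1)*(p - 5)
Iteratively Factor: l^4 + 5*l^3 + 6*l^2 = (l + 2)*(l^3 + 3*l^2) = l*(l + 2)*(l^2 + 3*l) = l*(l + 2)*(l + 3)*(l)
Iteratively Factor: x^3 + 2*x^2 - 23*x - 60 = (x + 3)*(x^2 - x - 20) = (x - 5)*(x + 3)*(x + 4)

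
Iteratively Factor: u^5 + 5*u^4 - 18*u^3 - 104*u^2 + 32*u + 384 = (u - 2)*(u^4 + 7*u^3 - 4*u^2 - 112*u - 192) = (u - 2)*(u + 4)*(u^3 + 3*u^2 - 16*u - 48) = (u - 2)*(u + 4)^2*(u^2 - u - 12) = (u - 2)*(u + 3)*(u + 4)^2*(u - 4)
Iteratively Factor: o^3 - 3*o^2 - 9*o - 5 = (o + 1)*(o^2 - 4*o - 5) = (o + 1)^2*(o - 5)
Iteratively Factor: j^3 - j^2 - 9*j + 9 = (j - 1)*(j^2 - 9) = (j - 1)*(j + 3)*(j - 3)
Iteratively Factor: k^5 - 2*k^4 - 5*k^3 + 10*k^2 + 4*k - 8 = (k - 2)*(k^4 - 5*k^2 + 4) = (k - 2)*(k - 1)*(k^3 + k^2 - 4*k - 4) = (k - 2)*(k - 1)*(k + 2)*(k^2 - k - 2) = (k - 2)*(k - 1)*(k + 1)*(k + 2)*(k - 2)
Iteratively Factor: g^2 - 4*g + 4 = (g - 2)*(g - 2)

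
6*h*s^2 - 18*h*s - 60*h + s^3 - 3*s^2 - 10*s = (6*h + s)*(s - 5)*(s + 2)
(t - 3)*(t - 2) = t^2 - 5*t + 6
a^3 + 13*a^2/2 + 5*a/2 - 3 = (a - 1/2)*(a + 1)*(a + 6)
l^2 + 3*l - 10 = (l - 2)*(l + 5)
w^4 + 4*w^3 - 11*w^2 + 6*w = w*(w - 1)^2*(w + 6)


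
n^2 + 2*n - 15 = (n - 3)*(n + 5)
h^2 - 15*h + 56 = (h - 8)*(h - 7)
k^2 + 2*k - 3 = (k - 1)*(k + 3)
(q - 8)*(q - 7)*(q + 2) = q^3 - 13*q^2 + 26*q + 112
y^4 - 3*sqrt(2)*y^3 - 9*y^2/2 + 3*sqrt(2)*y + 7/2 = (y - 1)*(y + 1)*(y - 7*sqrt(2)/2)*(y + sqrt(2)/2)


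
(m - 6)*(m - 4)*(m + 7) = m^3 - 3*m^2 - 46*m + 168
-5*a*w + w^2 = w*(-5*a + w)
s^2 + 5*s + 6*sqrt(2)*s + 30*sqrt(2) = (s + 5)*(s + 6*sqrt(2))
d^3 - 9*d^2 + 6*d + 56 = (d - 7)*(d - 4)*(d + 2)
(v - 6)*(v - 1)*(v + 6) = v^3 - v^2 - 36*v + 36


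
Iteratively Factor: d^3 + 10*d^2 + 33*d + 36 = (d + 3)*(d^2 + 7*d + 12) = (d + 3)^2*(d + 4)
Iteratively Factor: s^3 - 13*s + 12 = (s - 1)*(s^2 + s - 12) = (s - 3)*(s - 1)*(s + 4)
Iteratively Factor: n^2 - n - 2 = (n - 2)*(n + 1)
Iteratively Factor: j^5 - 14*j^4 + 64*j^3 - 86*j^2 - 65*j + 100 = (j + 1)*(j^4 - 15*j^3 + 79*j^2 - 165*j + 100) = (j - 1)*(j + 1)*(j^3 - 14*j^2 + 65*j - 100) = (j - 4)*(j - 1)*(j + 1)*(j^2 - 10*j + 25) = (j - 5)*(j - 4)*(j - 1)*(j + 1)*(j - 5)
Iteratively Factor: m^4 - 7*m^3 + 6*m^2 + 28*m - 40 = (m - 2)*(m^3 - 5*m^2 - 4*m + 20) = (m - 2)*(m + 2)*(m^2 - 7*m + 10) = (m - 2)^2*(m + 2)*(m - 5)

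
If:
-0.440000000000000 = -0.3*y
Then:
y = 1.47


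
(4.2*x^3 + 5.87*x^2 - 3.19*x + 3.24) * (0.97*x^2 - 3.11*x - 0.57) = 4.074*x^5 - 7.3681*x^4 - 23.744*x^3 + 9.7178*x^2 - 8.2581*x - 1.8468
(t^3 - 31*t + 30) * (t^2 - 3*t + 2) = t^5 - 3*t^4 - 29*t^3 + 123*t^2 - 152*t + 60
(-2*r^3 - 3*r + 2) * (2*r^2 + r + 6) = -4*r^5 - 2*r^4 - 18*r^3 + r^2 - 16*r + 12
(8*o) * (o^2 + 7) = 8*o^3 + 56*o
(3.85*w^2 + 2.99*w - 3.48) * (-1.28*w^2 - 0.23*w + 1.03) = -4.928*w^4 - 4.7127*w^3 + 7.7322*w^2 + 3.8801*w - 3.5844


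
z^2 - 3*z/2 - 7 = (z - 7/2)*(z + 2)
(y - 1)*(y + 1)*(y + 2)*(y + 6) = y^4 + 8*y^3 + 11*y^2 - 8*y - 12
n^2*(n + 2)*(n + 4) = n^4 + 6*n^3 + 8*n^2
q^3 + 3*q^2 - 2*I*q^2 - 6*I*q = q*(q + 3)*(q - 2*I)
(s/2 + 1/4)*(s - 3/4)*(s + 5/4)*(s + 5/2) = s^4/2 + 7*s^3/4 + 29*s^2/32 - 35*s/32 - 75/128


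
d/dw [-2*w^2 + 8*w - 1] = 8 - 4*w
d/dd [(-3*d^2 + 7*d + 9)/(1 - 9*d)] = (27*d^2 - 6*d + 88)/(81*d^2 - 18*d + 1)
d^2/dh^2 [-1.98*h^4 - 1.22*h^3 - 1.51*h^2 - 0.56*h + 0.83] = -23.76*h^2 - 7.32*h - 3.02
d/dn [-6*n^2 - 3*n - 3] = -12*n - 3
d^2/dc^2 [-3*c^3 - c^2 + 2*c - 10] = -18*c - 2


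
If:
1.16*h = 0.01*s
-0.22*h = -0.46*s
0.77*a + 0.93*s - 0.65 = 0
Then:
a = 0.84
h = 0.00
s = 0.00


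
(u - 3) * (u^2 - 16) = u^3 - 3*u^2 - 16*u + 48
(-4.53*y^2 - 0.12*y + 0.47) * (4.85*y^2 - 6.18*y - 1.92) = -21.9705*y^4 + 27.4134*y^3 + 11.7187*y^2 - 2.6742*y - 0.9024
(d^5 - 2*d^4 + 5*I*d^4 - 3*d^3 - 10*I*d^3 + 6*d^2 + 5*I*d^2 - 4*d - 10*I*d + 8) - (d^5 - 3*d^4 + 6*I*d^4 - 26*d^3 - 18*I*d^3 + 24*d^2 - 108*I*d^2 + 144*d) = d^4 - I*d^4 + 23*d^3 + 8*I*d^3 - 18*d^2 + 113*I*d^2 - 148*d - 10*I*d + 8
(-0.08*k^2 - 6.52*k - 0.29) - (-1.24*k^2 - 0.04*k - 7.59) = 1.16*k^2 - 6.48*k + 7.3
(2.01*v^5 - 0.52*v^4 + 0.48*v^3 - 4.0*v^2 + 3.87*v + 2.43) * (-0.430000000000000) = -0.8643*v^5 + 0.2236*v^4 - 0.2064*v^3 + 1.72*v^2 - 1.6641*v - 1.0449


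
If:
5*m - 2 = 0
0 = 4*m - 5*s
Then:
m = 2/5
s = 8/25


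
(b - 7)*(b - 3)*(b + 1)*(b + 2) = b^4 - 7*b^3 - 7*b^2 + 43*b + 42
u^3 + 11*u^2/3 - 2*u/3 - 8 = (u - 4/3)*(u + 2)*(u + 3)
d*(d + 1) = d^2 + d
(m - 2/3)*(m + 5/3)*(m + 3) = m^3 + 4*m^2 + 17*m/9 - 10/3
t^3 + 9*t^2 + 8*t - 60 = (t - 2)*(t + 5)*(t + 6)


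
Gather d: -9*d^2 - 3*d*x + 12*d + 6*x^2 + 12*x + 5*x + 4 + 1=-9*d^2 + d*(12 - 3*x) + 6*x^2 + 17*x + 5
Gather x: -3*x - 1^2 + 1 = -3*x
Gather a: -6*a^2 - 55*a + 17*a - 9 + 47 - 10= -6*a^2 - 38*a + 28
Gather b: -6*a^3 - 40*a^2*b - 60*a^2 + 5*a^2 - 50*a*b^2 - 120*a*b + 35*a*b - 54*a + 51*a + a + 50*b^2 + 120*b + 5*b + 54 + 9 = -6*a^3 - 55*a^2 - 2*a + b^2*(50 - 50*a) + b*(-40*a^2 - 85*a + 125) + 63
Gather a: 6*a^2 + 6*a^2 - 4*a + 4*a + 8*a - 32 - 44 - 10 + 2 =12*a^2 + 8*a - 84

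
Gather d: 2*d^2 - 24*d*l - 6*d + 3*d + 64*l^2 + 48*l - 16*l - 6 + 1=2*d^2 + d*(-24*l - 3) + 64*l^2 + 32*l - 5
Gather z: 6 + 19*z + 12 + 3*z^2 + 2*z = 3*z^2 + 21*z + 18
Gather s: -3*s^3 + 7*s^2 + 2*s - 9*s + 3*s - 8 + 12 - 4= -3*s^3 + 7*s^2 - 4*s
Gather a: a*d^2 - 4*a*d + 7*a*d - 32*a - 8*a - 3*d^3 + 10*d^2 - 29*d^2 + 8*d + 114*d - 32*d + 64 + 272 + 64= a*(d^2 + 3*d - 40) - 3*d^3 - 19*d^2 + 90*d + 400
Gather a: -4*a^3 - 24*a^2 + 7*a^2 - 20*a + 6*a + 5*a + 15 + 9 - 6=-4*a^3 - 17*a^2 - 9*a + 18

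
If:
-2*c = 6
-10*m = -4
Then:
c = -3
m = 2/5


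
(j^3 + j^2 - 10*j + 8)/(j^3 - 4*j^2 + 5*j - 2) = (j + 4)/(j - 1)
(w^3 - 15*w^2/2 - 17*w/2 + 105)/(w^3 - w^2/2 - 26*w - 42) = (w - 5)/(w + 2)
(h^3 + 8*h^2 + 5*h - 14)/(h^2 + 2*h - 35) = (h^2 + h - 2)/(h - 5)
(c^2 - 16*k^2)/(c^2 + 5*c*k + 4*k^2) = (c - 4*k)/(c + k)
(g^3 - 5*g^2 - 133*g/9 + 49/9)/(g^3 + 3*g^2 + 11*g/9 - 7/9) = (g - 7)/(g + 1)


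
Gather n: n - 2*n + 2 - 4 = -n - 2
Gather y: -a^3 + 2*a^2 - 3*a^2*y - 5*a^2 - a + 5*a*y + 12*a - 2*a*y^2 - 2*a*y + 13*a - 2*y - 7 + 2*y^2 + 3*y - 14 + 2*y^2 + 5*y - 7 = -a^3 - 3*a^2 + 24*a + y^2*(4 - 2*a) + y*(-3*a^2 + 3*a + 6) - 28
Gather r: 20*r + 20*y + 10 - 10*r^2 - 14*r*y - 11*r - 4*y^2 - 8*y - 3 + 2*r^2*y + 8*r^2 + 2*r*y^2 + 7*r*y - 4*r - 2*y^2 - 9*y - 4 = r^2*(2*y - 2) + r*(2*y^2 - 7*y + 5) - 6*y^2 + 3*y + 3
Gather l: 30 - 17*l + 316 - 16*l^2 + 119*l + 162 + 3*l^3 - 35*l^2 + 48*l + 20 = 3*l^3 - 51*l^2 + 150*l + 528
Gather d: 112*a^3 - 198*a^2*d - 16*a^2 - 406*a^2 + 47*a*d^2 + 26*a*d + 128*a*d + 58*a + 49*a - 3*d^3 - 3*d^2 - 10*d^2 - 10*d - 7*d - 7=112*a^3 - 422*a^2 + 107*a - 3*d^3 + d^2*(47*a - 13) + d*(-198*a^2 + 154*a - 17) - 7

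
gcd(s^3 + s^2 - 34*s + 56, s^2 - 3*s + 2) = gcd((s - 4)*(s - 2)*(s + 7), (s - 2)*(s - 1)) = s - 2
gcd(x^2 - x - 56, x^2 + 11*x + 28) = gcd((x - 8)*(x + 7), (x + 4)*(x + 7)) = x + 7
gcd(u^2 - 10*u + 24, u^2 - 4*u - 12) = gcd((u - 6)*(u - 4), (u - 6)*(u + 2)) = u - 6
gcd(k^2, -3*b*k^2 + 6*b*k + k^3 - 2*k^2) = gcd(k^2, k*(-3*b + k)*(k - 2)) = k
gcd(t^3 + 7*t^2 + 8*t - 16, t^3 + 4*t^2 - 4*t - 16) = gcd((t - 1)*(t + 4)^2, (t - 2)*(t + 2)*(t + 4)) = t + 4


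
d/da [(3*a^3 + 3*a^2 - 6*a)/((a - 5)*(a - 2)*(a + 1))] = 3*(-7*a^4 + 10*a^3 + 21*a^2 + 20*a - 20)/(a^6 - 12*a^5 + 42*a^4 - 16*a^3 - 111*a^2 + 60*a + 100)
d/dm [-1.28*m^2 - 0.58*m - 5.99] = -2.56*m - 0.58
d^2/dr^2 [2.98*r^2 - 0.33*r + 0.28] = 5.96000000000000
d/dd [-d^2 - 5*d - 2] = -2*d - 5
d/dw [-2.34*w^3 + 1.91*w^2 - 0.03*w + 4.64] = -7.02*w^2 + 3.82*w - 0.03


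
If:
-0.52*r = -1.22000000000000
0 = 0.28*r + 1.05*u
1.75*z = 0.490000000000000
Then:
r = 2.35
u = -0.63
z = 0.28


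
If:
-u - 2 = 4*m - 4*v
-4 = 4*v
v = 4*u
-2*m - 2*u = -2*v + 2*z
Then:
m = -23/16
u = -1/4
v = -1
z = 11/16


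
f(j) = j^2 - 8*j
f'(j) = 2*j - 8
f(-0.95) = 8.50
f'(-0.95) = -9.90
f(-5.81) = 80.24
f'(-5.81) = -19.62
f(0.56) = -4.17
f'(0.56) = -6.88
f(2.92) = -14.83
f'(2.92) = -2.16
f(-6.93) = 103.46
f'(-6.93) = -21.86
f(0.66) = -4.84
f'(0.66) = -6.68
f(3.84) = -15.97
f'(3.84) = -0.32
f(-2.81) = 30.38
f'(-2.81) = -13.62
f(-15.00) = 345.00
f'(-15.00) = -38.00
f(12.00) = 48.00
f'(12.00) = 16.00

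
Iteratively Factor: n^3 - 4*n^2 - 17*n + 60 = (n + 4)*(n^2 - 8*n + 15) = (n - 3)*(n + 4)*(n - 5)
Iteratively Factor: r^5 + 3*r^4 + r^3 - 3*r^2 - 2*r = (r + 1)*(r^4 + 2*r^3 - r^2 - 2*r) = (r + 1)*(r + 2)*(r^3 - r) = (r + 1)^2*(r + 2)*(r^2 - r) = (r - 1)*(r + 1)^2*(r + 2)*(r)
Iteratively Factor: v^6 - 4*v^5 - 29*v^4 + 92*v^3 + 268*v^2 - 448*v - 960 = (v + 4)*(v^5 - 8*v^4 + 3*v^3 + 80*v^2 - 52*v - 240) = (v + 2)*(v + 4)*(v^4 - 10*v^3 + 23*v^2 + 34*v - 120) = (v + 2)^2*(v + 4)*(v^3 - 12*v^2 + 47*v - 60) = (v - 5)*(v + 2)^2*(v + 4)*(v^2 - 7*v + 12) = (v - 5)*(v - 4)*(v + 2)^2*(v + 4)*(v - 3)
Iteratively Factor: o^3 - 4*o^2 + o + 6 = (o + 1)*(o^2 - 5*o + 6) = (o - 2)*(o + 1)*(o - 3)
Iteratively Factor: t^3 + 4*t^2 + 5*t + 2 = (t + 1)*(t^2 + 3*t + 2) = (t + 1)*(t + 2)*(t + 1)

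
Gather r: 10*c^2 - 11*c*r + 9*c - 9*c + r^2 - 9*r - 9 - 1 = 10*c^2 + r^2 + r*(-11*c - 9) - 10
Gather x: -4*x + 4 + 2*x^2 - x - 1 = 2*x^2 - 5*x + 3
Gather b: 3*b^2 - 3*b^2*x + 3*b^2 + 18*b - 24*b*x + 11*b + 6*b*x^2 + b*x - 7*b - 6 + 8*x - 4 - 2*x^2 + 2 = b^2*(6 - 3*x) + b*(6*x^2 - 23*x + 22) - 2*x^2 + 8*x - 8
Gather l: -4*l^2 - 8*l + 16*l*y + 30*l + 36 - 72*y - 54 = -4*l^2 + l*(16*y + 22) - 72*y - 18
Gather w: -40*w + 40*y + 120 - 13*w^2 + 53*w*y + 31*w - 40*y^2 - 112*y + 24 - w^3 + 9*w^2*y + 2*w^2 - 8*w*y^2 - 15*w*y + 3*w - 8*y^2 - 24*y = -w^3 + w^2*(9*y - 11) + w*(-8*y^2 + 38*y - 6) - 48*y^2 - 96*y + 144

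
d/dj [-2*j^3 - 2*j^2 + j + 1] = -6*j^2 - 4*j + 1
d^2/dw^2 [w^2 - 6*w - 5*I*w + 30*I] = 2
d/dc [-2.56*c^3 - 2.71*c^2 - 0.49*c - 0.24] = -7.68*c^2 - 5.42*c - 0.49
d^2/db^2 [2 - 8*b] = 0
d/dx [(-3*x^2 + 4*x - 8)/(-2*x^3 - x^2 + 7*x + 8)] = (-6*x^4 + 16*x^3 - 65*x^2 - 64*x + 88)/(4*x^6 + 4*x^5 - 27*x^4 - 46*x^3 + 33*x^2 + 112*x + 64)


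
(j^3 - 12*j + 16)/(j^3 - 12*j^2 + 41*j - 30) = (j^3 - 12*j + 16)/(j^3 - 12*j^2 + 41*j - 30)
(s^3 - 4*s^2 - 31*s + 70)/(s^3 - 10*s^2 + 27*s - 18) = (s^3 - 4*s^2 - 31*s + 70)/(s^3 - 10*s^2 + 27*s - 18)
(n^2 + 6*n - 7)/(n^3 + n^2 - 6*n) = (n^2 + 6*n - 7)/(n*(n^2 + n - 6))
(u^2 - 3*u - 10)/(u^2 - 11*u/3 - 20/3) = 3*(u + 2)/(3*u + 4)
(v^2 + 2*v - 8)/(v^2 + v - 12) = (v - 2)/(v - 3)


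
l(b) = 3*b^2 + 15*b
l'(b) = 6*b + 15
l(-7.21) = 47.80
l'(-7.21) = -28.26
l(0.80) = 13.92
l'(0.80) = 19.80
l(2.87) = 67.76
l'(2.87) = 32.22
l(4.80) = 141.12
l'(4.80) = 43.80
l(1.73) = 34.93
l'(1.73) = 25.38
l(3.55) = 91.06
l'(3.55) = 36.30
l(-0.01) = -0.15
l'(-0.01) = 14.94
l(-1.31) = -14.50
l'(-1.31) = 7.14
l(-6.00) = 18.00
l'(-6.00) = -21.00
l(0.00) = 0.00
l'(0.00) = 15.00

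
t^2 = t^2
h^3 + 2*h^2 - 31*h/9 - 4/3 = (h - 4/3)*(h + 1/3)*(h + 3)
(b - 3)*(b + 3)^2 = b^3 + 3*b^2 - 9*b - 27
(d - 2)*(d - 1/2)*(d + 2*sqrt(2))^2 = d^4 - 5*d^3/2 + 4*sqrt(2)*d^3 - 10*sqrt(2)*d^2 + 9*d^2 - 20*d + 4*sqrt(2)*d + 8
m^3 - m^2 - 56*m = m*(m - 8)*(m + 7)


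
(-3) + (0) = -3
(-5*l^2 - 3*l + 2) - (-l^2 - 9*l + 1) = -4*l^2 + 6*l + 1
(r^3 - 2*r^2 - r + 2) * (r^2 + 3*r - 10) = r^5 + r^4 - 17*r^3 + 19*r^2 + 16*r - 20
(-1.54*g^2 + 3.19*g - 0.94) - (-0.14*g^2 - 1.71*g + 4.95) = -1.4*g^2 + 4.9*g - 5.89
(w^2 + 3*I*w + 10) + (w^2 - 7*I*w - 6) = 2*w^2 - 4*I*w + 4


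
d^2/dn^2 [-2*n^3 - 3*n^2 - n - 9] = -12*n - 6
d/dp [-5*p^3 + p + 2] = 1 - 15*p^2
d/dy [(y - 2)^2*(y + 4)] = 3*y^2 - 12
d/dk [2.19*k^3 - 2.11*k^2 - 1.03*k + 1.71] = 6.57*k^2 - 4.22*k - 1.03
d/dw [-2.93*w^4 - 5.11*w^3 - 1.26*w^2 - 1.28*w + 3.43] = -11.72*w^3 - 15.33*w^2 - 2.52*w - 1.28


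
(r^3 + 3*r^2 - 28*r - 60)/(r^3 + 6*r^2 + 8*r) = (r^2 + r - 30)/(r*(r + 4))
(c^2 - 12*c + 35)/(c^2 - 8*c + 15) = (c - 7)/(c - 3)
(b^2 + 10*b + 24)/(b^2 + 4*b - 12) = (b + 4)/(b - 2)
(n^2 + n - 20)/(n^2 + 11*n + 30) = (n - 4)/(n + 6)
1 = 1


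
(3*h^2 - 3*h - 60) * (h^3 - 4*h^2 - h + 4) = 3*h^5 - 15*h^4 - 51*h^3 + 255*h^2 + 48*h - 240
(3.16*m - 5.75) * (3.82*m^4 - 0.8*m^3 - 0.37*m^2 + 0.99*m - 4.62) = 12.0712*m^5 - 24.493*m^4 + 3.4308*m^3 + 5.2559*m^2 - 20.2917*m + 26.565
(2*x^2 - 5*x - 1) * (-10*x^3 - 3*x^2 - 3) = -20*x^5 + 44*x^4 + 25*x^3 - 3*x^2 + 15*x + 3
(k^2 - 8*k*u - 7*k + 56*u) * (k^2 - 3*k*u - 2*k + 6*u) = k^4 - 11*k^3*u - 9*k^3 + 24*k^2*u^2 + 99*k^2*u + 14*k^2 - 216*k*u^2 - 154*k*u + 336*u^2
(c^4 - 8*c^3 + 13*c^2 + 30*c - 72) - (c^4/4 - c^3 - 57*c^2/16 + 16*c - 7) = 3*c^4/4 - 7*c^3 + 265*c^2/16 + 14*c - 65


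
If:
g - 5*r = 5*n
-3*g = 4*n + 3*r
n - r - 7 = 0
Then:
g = -35/37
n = 126/37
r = -133/37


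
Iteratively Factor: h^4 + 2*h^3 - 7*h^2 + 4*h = (h - 1)*(h^3 + 3*h^2 - 4*h) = h*(h - 1)*(h^2 + 3*h - 4) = h*(h - 1)*(h + 4)*(h - 1)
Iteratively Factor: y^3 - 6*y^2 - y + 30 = (y - 5)*(y^2 - y - 6) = (y - 5)*(y - 3)*(y + 2)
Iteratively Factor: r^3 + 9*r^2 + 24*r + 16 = (r + 1)*(r^2 + 8*r + 16) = (r + 1)*(r + 4)*(r + 4)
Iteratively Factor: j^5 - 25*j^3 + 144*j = (j - 3)*(j^4 + 3*j^3 - 16*j^2 - 48*j) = j*(j - 3)*(j^3 + 3*j^2 - 16*j - 48) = j*(j - 4)*(j - 3)*(j^2 + 7*j + 12) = j*(j - 4)*(j - 3)*(j + 3)*(j + 4)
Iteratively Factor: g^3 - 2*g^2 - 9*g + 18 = (g - 3)*(g^2 + g - 6) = (g - 3)*(g - 2)*(g + 3)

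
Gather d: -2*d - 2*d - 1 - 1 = -4*d - 2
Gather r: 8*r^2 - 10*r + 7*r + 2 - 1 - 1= 8*r^2 - 3*r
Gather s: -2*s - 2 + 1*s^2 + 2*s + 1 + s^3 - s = s^3 + s^2 - s - 1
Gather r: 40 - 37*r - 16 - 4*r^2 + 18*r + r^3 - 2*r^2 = r^3 - 6*r^2 - 19*r + 24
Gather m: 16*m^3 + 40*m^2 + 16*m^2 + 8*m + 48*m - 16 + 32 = 16*m^3 + 56*m^2 + 56*m + 16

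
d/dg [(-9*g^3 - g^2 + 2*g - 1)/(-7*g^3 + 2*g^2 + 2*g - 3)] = (-25*g^4 - 8*g^3 + 54*g^2 + 10*g - 4)/(49*g^6 - 28*g^5 - 24*g^4 + 50*g^3 - 8*g^2 - 12*g + 9)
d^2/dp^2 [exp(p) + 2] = exp(p)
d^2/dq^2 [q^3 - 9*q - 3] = 6*q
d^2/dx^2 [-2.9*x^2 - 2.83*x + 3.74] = -5.80000000000000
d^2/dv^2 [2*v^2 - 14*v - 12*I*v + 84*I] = 4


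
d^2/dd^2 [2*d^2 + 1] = 4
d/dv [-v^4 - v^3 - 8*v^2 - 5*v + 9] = -4*v^3 - 3*v^2 - 16*v - 5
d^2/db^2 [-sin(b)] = sin(b)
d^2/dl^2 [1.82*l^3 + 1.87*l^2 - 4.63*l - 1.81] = 10.92*l + 3.74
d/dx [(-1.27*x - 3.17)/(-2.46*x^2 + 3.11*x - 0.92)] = (-3.1242*x^2 - 15.5964*x + 11.0271)/(6.0516*x^4 - 15.3012*x^3 + 14.1985*x^2 - 5.7224*x + 0.8464)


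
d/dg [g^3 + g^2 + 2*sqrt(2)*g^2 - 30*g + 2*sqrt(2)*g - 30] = 3*g^2 + 2*g + 4*sqrt(2)*g - 30 + 2*sqrt(2)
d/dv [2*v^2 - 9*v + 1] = 4*v - 9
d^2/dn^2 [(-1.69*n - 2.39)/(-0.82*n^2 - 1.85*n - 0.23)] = ((1.64*n + 1.85)*(1.69*n + 2.39)*(3.28*n + 3.7) - (8.3148*n + 10.1726)*(0.82*n^2 + 1.85*n + 0.23))/(0.82*n^2 + 1.85*n + 0.23)^3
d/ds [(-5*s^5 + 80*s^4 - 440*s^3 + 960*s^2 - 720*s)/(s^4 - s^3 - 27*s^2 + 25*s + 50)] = 5*(-s^6 - 2*s^5 + 149*s^4 - 744*s^3 + 378*s^2 + 3000*s - 1800)/(s^6 + 2*s^5 - 49*s^4 - 100*s^3 + 575*s^2 + 1250*s + 625)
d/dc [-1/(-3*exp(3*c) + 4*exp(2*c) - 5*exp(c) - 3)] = (-9*exp(2*c) + 8*exp(c) - 5)*exp(c)/(3*exp(3*c) - 4*exp(2*c) + 5*exp(c) + 3)^2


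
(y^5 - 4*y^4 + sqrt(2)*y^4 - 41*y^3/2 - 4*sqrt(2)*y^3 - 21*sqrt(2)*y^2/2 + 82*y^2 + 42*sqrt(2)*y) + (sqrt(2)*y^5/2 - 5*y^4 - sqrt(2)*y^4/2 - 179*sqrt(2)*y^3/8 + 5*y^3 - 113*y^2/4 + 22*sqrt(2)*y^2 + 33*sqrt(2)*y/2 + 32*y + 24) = sqrt(2)*y^5/2 + y^5 - 9*y^4 + sqrt(2)*y^4/2 - 211*sqrt(2)*y^3/8 - 31*y^3/2 + 23*sqrt(2)*y^2/2 + 215*y^2/4 + 32*y + 117*sqrt(2)*y/2 + 24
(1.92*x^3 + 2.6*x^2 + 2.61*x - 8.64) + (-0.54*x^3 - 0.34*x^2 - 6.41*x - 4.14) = 1.38*x^3 + 2.26*x^2 - 3.8*x - 12.78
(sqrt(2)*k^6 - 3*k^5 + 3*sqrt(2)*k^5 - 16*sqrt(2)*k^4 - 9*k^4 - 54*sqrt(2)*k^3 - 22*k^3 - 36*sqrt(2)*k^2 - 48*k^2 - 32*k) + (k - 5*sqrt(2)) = sqrt(2)*k^6 - 3*k^5 + 3*sqrt(2)*k^5 - 16*sqrt(2)*k^4 - 9*k^4 - 54*sqrt(2)*k^3 - 22*k^3 - 36*sqrt(2)*k^2 - 48*k^2 - 31*k - 5*sqrt(2)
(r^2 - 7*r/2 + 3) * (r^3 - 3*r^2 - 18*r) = r^5 - 13*r^4/2 - 9*r^3/2 + 54*r^2 - 54*r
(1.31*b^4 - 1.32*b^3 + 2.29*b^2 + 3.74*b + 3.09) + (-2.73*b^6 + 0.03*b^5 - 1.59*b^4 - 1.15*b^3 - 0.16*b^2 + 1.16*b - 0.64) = -2.73*b^6 + 0.03*b^5 - 0.28*b^4 - 2.47*b^3 + 2.13*b^2 + 4.9*b + 2.45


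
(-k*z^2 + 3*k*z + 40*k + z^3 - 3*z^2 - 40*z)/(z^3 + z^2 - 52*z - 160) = (-k + z)/(z + 4)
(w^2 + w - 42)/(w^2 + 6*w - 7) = (w - 6)/(w - 1)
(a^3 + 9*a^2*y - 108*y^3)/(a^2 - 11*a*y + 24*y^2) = (-a^2 - 12*a*y - 36*y^2)/(-a + 8*y)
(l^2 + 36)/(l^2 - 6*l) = (l^2 + 36)/(l*(l - 6))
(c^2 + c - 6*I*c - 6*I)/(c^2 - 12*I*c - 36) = (c + 1)/(c - 6*I)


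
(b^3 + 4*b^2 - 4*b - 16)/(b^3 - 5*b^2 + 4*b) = (b^3 + 4*b^2 - 4*b - 16)/(b*(b^2 - 5*b + 4))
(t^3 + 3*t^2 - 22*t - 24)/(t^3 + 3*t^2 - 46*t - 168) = (t^2 - 3*t - 4)/(t^2 - 3*t - 28)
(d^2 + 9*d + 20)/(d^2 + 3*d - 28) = (d^2 + 9*d + 20)/(d^2 + 3*d - 28)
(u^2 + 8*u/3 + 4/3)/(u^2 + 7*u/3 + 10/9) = 3*(u + 2)/(3*u + 5)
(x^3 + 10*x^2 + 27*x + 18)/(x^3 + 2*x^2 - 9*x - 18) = (x^2 + 7*x + 6)/(x^2 - x - 6)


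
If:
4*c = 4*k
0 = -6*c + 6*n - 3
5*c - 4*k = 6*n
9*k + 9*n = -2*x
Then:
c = -3/5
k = -3/5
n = -1/10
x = 63/20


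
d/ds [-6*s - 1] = -6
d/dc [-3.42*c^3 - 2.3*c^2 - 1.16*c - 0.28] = -10.26*c^2 - 4.6*c - 1.16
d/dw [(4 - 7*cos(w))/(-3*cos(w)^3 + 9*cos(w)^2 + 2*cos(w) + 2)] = 16*(42*cos(w)^3 - 99*cos(w)^2 + 72*cos(w) + 22)*sin(w)/(36*sin(w)^2 + cos(w) + 3*cos(3*w) - 44)^2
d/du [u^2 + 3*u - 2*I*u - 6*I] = 2*u + 3 - 2*I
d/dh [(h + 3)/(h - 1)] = -4/(h - 1)^2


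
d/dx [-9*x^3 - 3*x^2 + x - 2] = -27*x^2 - 6*x + 1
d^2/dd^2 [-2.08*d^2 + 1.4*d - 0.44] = -4.16000000000000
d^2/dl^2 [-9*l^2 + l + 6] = -18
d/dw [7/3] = 0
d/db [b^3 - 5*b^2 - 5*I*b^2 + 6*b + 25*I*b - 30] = 3*b^2 - 10*b - 10*I*b + 6 + 25*I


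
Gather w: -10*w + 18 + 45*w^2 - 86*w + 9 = 45*w^2 - 96*w + 27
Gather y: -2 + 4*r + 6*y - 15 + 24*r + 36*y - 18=28*r + 42*y - 35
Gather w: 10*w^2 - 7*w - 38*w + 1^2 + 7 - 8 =10*w^2 - 45*w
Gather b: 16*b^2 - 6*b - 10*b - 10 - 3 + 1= 16*b^2 - 16*b - 12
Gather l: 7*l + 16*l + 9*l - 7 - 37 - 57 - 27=32*l - 128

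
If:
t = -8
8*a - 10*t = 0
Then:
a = -10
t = -8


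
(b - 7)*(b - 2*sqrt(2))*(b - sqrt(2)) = b^3 - 7*b^2 - 3*sqrt(2)*b^2 + 4*b + 21*sqrt(2)*b - 28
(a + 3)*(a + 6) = a^2 + 9*a + 18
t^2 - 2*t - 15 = (t - 5)*(t + 3)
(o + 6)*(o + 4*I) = o^2 + 6*o + 4*I*o + 24*I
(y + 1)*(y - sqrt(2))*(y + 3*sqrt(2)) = y^3 + y^2 + 2*sqrt(2)*y^2 - 6*y + 2*sqrt(2)*y - 6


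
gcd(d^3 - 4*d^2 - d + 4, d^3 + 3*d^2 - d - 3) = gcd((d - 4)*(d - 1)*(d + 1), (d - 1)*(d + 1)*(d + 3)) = d^2 - 1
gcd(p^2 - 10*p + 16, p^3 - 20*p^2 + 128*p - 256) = p - 8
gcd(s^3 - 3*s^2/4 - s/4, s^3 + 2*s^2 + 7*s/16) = s^2 + s/4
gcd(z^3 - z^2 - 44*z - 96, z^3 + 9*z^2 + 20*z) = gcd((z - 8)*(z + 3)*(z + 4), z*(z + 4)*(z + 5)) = z + 4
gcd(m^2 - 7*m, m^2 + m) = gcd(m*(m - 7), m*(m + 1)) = m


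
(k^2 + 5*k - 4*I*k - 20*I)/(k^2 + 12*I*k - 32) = (k^2 + k*(5 - 4*I) - 20*I)/(k^2 + 12*I*k - 32)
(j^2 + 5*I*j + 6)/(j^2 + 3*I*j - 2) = (j^2 + 5*I*j + 6)/(j^2 + 3*I*j - 2)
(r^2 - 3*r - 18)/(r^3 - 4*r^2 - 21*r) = (r - 6)/(r*(r - 7))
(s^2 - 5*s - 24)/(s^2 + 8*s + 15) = (s - 8)/(s + 5)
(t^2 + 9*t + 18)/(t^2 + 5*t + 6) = (t + 6)/(t + 2)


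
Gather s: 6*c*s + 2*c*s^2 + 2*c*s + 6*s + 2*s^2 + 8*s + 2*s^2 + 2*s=s^2*(2*c + 4) + s*(8*c + 16)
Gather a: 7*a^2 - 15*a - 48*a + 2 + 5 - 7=7*a^2 - 63*a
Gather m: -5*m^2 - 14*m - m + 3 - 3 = -5*m^2 - 15*m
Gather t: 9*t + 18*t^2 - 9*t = 18*t^2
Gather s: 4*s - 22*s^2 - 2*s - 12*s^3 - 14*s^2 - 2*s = -12*s^3 - 36*s^2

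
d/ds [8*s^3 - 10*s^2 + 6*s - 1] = 24*s^2 - 20*s + 6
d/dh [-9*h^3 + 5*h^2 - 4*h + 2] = -27*h^2 + 10*h - 4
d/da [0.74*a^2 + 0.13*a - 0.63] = 1.48*a + 0.13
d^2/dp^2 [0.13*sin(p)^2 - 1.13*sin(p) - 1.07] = 1.13*sin(p) + 0.26*cos(2*p)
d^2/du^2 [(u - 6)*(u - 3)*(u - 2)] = 6*u - 22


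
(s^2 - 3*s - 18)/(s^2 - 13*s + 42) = (s + 3)/(s - 7)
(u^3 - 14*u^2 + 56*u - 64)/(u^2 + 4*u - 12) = (u^2 - 12*u + 32)/(u + 6)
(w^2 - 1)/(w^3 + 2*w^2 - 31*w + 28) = (w + 1)/(w^2 + 3*w - 28)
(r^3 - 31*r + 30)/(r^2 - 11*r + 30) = (r^2 + 5*r - 6)/(r - 6)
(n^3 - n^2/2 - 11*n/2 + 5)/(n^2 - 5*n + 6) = (2*n^2 + 3*n - 5)/(2*(n - 3))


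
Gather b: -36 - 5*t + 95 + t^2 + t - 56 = t^2 - 4*t + 3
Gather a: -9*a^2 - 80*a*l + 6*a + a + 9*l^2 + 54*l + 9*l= -9*a^2 + a*(7 - 80*l) + 9*l^2 + 63*l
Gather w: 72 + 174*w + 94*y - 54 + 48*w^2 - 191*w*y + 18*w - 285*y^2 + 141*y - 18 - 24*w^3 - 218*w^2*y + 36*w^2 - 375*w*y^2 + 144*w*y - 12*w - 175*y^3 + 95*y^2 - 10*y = -24*w^3 + w^2*(84 - 218*y) + w*(-375*y^2 - 47*y + 180) - 175*y^3 - 190*y^2 + 225*y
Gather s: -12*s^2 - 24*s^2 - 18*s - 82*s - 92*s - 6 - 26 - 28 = -36*s^2 - 192*s - 60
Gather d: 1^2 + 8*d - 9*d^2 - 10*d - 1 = -9*d^2 - 2*d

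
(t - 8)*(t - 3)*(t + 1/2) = t^3 - 21*t^2/2 + 37*t/2 + 12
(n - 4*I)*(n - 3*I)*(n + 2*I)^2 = n^4 - 3*I*n^3 + 12*n^2 - 20*I*n + 48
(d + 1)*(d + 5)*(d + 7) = d^3 + 13*d^2 + 47*d + 35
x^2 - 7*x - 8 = (x - 8)*(x + 1)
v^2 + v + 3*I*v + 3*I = (v + 1)*(v + 3*I)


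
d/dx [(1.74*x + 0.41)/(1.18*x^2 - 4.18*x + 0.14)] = (-2.0532*x^2 - 0.9676*x + 1.9574)/(1.3924*x^4 - 9.8648*x^3 + 17.8028*x^2 - 1.1704*x + 0.0196)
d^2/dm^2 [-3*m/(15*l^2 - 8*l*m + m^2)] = 6*(-4*m*(4*l - m)^2 + (-8*l + 3*m)*(15*l^2 - 8*l*m + m^2))/(15*l^2 - 8*l*m + m^2)^3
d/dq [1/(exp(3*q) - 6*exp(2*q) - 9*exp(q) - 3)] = 3*(-exp(2*q) + 4*exp(q) + 3)*exp(q)/(-exp(3*q) + 6*exp(2*q) + 9*exp(q) + 3)^2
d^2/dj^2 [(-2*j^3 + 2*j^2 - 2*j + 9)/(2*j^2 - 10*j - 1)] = 4*(-86*j^3 + 30*j^2 - 279*j + 470)/(8*j^6 - 120*j^5 + 588*j^4 - 880*j^3 - 294*j^2 - 30*j - 1)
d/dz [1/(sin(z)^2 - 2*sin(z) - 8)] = 2*(1 - sin(z))*cos(z)/((sin(z) - 4)^2*(sin(z) + 2)^2)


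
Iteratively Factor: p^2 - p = (p)*(p - 1)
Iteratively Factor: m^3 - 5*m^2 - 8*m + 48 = (m - 4)*(m^2 - m - 12) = (m - 4)^2*(m + 3)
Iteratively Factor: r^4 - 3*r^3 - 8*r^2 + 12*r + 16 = (r - 2)*(r^3 - r^2 - 10*r - 8) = (r - 2)*(r + 2)*(r^2 - 3*r - 4) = (r - 4)*(r - 2)*(r + 2)*(r + 1)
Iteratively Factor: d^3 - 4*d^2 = (d)*(d^2 - 4*d) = d^2*(d - 4)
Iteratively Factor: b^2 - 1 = (b + 1)*(b - 1)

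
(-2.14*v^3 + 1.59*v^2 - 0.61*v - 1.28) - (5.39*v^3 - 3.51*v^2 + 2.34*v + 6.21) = -7.53*v^3 + 5.1*v^2 - 2.95*v - 7.49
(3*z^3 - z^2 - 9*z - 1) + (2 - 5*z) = 3*z^3 - z^2 - 14*z + 1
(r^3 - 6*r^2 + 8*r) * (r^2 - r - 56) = r^5 - 7*r^4 - 42*r^3 + 328*r^2 - 448*r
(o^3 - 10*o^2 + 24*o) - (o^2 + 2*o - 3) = o^3 - 11*o^2 + 22*o + 3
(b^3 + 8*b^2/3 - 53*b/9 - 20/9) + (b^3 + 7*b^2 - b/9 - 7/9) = 2*b^3 + 29*b^2/3 - 6*b - 3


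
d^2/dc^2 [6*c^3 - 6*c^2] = 36*c - 12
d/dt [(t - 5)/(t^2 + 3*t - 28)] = (t^2 + 3*t - (t - 5)*(2*t + 3) - 28)/(t^2 + 3*t - 28)^2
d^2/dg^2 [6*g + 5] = 0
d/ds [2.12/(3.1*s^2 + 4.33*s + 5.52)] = (-13.144*s - 9.1796)/(3.1*s^2 + 4.33*s + 5.52)^2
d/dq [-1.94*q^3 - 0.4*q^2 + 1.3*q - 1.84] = -5.82*q^2 - 0.8*q + 1.3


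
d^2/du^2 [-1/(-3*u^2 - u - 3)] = 2*(-9*u^2 - 3*u + (6*u + 1)^2 - 9)/(3*u^2 + u + 3)^3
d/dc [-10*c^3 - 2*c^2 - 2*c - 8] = -30*c^2 - 4*c - 2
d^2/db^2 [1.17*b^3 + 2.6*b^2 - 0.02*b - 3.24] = 7.02*b + 5.2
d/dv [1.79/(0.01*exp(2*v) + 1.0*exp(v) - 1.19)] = (-0.0358*exp(v) - 1.79)*exp(v)/(0.01*exp(2*v) + 1.0*exp(v) - 1.19)^2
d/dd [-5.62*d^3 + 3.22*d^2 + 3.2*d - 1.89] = -16.86*d^2 + 6.44*d + 3.2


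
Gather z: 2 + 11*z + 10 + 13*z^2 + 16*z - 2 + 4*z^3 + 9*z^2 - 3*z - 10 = 4*z^3 + 22*z^2 + 24*z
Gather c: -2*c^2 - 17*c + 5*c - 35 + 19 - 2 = -2*c^2 - 12*c - 18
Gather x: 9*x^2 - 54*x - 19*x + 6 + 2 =9*x^2 - 73*x + 8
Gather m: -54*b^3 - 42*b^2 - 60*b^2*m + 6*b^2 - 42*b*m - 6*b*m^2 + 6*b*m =-54*b^3 - 36*b^2 - 6*b*m^2 + m*(-60*b^2 - 36*b)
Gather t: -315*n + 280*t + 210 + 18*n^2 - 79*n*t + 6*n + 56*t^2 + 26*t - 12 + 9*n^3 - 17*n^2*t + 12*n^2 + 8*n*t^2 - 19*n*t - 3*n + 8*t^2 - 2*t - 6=9*n^3 + 30*n^2 - 312*n + t^2*(8*n + 64) + t*(-17*n^2 - 98*n + 304) + 192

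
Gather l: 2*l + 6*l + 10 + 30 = 8*l + 40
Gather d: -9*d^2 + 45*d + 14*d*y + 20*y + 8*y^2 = -9*d^2 + d*(14*y + 45) + 8*y^2 + 20*y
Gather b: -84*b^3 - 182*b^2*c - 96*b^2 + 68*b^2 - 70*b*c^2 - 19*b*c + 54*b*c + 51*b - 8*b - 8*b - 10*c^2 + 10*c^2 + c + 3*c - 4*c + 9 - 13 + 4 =-84*b^3 + b^2*(-182*c - 28) + b*(-70*c^2 + 35*c + 35)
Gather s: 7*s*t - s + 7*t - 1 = s*(7*t - 1) + 7*t - 1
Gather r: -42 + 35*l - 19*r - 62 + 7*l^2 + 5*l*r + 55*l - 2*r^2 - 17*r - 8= 7*l^2 + 90*l - 2*r^2 + r*(5*l - 36) - 112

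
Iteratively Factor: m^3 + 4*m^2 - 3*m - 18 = (m - 2)*(m^2 + 6*m + 9) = (m - 2)*(m + 3)*(m + 3)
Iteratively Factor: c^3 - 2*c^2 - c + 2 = (c - 2)*(c^2 - 1) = (c - 2)*(c - 1)*(c + 1)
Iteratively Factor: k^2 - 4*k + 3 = (k - 3)*(k - 1)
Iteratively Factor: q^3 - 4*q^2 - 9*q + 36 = (q - 3)*(q^2 - q - 12) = (q - 3)*(q + 3)*(q - 4)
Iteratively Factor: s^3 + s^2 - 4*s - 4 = (s - 2)*(s^2 + 3*s + 2) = (s - 2)*(s + 1)*(s + 2)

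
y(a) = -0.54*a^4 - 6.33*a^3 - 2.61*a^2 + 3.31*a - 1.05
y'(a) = -2.16*a^3 - 18.99*a^2 - 5.22*a + 3.31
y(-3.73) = 174.26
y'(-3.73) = -129.33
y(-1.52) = 7.24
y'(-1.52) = -25.04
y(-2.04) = 25.72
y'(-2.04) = -46.73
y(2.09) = -73.62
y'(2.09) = -110.27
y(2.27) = -95.37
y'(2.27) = -131.66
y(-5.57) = 473.64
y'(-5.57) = -183.51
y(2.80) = -184.39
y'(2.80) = -207.60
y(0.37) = -0.51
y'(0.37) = -1.33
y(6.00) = -2142.27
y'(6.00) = -1178.21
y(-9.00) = 829.38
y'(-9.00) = 86.74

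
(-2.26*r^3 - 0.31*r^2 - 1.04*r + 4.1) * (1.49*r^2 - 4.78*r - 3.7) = -3.3674*r^5 + 10.3409*r^4 + 8.2942*r^3 + 12.2272*r^2 - 15.75*r - 15.17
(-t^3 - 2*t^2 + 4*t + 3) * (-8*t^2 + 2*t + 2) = 8*t^5 + 14*t^4 - 38*t^3 - 20*t^2 + 14*t + 6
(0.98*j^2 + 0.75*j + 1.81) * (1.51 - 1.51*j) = -1.4798*j^3 + 0.3473*j^2 - 1.6006*j + 2.7331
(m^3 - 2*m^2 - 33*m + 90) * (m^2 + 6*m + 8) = m^5 + 4*m^4 - 37*m^3 - 124*m^2 + 276*m + 720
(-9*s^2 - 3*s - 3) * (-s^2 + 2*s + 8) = 9*s^4 - 15*s^3 - 75*s^2 - 30*s - 24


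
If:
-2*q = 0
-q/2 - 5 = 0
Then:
No Solution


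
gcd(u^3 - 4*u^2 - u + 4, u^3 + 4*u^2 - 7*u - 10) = u + 1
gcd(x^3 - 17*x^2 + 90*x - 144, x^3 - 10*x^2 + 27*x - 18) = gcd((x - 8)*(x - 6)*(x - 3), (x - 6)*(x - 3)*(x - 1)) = x^2 - 9*x + 18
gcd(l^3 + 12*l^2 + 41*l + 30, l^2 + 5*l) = l + 5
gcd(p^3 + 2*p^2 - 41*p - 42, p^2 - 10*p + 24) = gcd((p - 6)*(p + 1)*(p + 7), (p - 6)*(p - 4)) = p - 6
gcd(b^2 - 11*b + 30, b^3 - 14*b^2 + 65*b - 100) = b - 5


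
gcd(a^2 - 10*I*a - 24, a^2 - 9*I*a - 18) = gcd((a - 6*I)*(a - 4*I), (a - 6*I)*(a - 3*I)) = a - 6*I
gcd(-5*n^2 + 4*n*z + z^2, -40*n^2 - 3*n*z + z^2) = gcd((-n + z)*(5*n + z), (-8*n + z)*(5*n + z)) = 5*n + z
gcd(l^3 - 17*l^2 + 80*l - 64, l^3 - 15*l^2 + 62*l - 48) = l^2 - 9*l + 8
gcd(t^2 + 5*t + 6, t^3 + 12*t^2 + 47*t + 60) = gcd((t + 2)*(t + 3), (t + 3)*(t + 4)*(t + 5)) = t + 3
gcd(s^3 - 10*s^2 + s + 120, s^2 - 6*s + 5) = s - 5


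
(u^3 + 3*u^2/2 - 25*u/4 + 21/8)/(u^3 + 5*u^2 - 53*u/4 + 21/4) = (u + 7/2)/(u + 7)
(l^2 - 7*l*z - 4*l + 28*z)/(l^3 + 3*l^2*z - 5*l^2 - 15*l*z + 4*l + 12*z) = (l - 7*z)/(l^2 + 3*l*z - l - 3*z)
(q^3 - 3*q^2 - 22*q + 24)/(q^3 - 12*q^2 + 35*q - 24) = (q^2 - 2*q - 24)/(q^2 - 11*q + 24)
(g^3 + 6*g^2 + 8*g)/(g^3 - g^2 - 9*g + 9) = g*(g^2 + 6*g + 8)/(g^3 - g^2 - 9*g + 9)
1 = 1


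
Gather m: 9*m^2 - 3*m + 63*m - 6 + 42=9*m^2 + 60*m + 36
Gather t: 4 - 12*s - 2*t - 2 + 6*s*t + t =-12*s + t*(6*s - 1) + 2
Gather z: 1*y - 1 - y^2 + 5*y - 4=-y^2 + 6*y - 5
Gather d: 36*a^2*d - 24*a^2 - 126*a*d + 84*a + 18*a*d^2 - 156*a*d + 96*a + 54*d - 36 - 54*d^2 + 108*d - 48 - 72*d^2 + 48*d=-24*a^2 + 180*a + d^2*(18*a - 126) + d*(36*a^2 - 282*a + 210) - 84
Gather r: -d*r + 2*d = -d*r + 2*d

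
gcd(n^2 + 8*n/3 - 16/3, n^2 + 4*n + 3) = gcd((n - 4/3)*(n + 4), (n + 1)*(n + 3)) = 1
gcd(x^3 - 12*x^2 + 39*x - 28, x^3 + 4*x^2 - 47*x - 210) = x - 7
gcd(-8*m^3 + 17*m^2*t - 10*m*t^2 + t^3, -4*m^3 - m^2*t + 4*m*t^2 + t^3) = -m + t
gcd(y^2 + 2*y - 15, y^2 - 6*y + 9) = y - 3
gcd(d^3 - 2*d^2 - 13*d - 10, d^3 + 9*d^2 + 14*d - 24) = 1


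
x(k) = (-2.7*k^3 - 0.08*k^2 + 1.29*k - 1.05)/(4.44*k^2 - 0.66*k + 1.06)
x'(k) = (0.66 - 8.88*k)*(-2.7*k^3 - 0.08*k^2 + 1.29*k - 1.05)/(4.44*k^2 - 0.66*k + 1.06)^2 + (-8.1*k^2 - 0.16*k + 1.29)/(4.44*k^2 - 0.66*k + 1.06)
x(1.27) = -0.69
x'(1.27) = -0.63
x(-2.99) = 1.56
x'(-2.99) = -0.66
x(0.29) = -0.60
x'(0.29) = 1.38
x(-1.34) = 0.36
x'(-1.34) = -0.86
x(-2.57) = 1.28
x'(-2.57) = -0.68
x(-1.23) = 0.26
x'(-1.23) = -0.90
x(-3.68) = 2.01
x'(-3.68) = -0.64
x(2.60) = -1.56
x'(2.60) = -0.65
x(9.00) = -5.54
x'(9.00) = -0.61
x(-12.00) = 7.15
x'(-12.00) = -0.61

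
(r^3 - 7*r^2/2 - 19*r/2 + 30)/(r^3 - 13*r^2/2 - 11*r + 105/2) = (r - 4)/(r - 7)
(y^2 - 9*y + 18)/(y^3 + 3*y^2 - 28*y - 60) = (y^2 - 9*y + 18)/(y^3 + 3*y^2 - 28*y - 60)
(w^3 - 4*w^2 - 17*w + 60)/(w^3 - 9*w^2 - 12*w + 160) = (w - 3)/(w - 8)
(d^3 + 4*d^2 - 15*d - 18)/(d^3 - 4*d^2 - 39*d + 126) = (d + 1)/(d - 7)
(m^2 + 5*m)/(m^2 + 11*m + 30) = m/(m + 6)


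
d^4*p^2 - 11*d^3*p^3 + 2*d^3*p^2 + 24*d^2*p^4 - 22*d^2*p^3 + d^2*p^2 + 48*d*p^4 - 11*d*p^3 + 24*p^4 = (d - 8*p)*(d - 3*p)*(d*p + p)^2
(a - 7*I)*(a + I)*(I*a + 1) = I*a^3 + 7*a^2 + I*a + 7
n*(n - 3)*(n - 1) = n^3 - 4*n^2 + 3*n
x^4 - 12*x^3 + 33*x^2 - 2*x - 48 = (x - 8)*(x - 3)*(x - 2)*(x + 1)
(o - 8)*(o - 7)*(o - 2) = o^3 - 17*o^2 + 86*o - 112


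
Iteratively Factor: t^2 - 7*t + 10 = (t - 5)*(t - 2)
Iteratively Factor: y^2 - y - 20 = (y - 5)*(y + 4)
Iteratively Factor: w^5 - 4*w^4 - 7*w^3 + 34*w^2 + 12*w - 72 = (w + 2)*(w^4 - 6*w^3 + 5*w^2 + 24*w - 36) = (w - 2)*(w + 2)*(w^3 - 4*w^2 - 3*w + 18) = (w - 2)*(w + 2)^2*(w^2 - 6*w + 9) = (w - 3)*(w - 2)*(w + 2)^2*(w - 3)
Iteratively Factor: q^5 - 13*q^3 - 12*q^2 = (q + 3)*(q^4 - 3*q^3 - 4*q^2) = q*(q + 3)*(q^3 - 3*q^2 - 4*q) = q*(q + 1)*(q + 3)*(q^2 - 4*q) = q*(q - 4)*(q + 1)*(q + 3)*(q)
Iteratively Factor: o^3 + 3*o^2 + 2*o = (o)*(o^2 + 3*o + 2) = o*(o + 1)*(o + 2)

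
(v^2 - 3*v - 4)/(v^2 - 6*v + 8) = (v + 1)/(v - 2)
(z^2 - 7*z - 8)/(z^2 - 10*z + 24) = (z^2 - 7*z - 8)/(z^2 - 10*z + 24)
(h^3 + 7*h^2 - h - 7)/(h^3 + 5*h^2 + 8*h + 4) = (h^2 + 6*h - 7)/(h^2 + 4*h + 4)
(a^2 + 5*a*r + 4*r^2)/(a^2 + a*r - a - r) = (a + 4*r)/(a - 1)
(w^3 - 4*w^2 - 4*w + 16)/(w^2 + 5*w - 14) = (w^2 - 2*w - 8)/(w + 7)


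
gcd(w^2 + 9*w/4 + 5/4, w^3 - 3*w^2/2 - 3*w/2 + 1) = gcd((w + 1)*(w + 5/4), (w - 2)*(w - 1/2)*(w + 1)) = w + 1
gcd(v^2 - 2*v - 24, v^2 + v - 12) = v + 4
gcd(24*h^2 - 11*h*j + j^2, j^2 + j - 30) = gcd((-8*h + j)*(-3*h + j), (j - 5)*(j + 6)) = 1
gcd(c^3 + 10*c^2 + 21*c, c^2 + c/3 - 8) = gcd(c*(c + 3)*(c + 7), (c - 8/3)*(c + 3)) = c + 3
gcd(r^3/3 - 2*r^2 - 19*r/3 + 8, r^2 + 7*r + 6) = 1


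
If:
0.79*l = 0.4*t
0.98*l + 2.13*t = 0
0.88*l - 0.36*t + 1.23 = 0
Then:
No Solution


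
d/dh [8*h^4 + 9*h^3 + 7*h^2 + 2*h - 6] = 32*h^3 + 27*h^2 + 14*h + 2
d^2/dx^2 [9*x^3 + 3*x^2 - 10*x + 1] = 54*x + 6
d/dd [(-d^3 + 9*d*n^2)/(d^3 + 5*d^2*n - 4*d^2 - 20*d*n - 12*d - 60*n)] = (-d*(d^2 - 9*n^2)*(-3*d^2 - 10*d*n + 8*d + 20*n + 12) + 3*(d^2 - 3*n^2)*(-d^3 - 5*d^2*n + 4*d^2 + 20*d*n + 12*d + 60*n))/(-d^3 - 5*d^2*n + 4*d^2 + 20*d*n + 12*d + 60*n)^2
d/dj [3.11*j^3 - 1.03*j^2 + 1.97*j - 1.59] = 9.33*j^2 - 2.06*j + 1.97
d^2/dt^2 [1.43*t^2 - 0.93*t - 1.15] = 2.86000000000000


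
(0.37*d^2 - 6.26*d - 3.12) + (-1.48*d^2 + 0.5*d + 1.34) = -1.11*d^2 - 5.76*d - 1.78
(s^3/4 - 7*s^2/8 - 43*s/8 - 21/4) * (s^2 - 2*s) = s^5/4 - 11*s^4/8 - 29*s^3/8 + 11*s^2/2 + 21*s/2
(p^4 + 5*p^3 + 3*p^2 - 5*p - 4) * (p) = p^5 + 5*p^4 + 3*p^3 - 5*p^2 - 4*p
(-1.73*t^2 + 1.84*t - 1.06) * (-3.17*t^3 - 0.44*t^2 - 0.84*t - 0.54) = 5.4841*t^5 - 5.0716*t^4 + 4.0038*t^3 - 0.145*t^2 - 0.1032*t + 0.5724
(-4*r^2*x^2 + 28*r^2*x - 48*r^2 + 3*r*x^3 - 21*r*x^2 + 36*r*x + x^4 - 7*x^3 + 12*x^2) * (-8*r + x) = 32*r^3*x^2 - 224*r^3*x + 384*r^3 - 28*r^2*x^3 + 196*r^2*x^2 - 336*r^2*x - 5*r*x^4 + 35*r*x^3 - 60*r*x^2 + x^5 - 7*x^4 + 12*x^3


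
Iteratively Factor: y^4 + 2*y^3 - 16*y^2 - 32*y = (y + 4)*(y^3 - 2*y^2 - 8*y) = y*(y + 4)*(y^2 - 2*y - 8) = y*(y - 4)*(y + 4)*(y + 2)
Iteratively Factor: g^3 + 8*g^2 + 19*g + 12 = (g + 4)*(g^2 + 4*g + 3) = (g + 1)*(g + 4)*(g + 3)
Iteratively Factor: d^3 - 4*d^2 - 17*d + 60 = (d + 4)*(d^2 - 8*d + 15) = (d - 3)*(d + 4)*(d - 5)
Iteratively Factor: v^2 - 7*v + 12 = (v - 4)*(v - 3)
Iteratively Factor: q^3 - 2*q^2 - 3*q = (q)*(q^2 - 2*q - 3) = q*(q - 3)*(q + 1)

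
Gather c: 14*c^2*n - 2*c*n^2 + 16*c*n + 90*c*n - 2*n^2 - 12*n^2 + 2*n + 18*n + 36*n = 14*c^2*n + c*(-2*n^2 + 106*n) - 14*n^2 + 56*n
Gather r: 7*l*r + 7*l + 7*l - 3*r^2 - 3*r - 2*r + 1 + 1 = 14*l - 3*r^2 + r*(7*l - 5) + 2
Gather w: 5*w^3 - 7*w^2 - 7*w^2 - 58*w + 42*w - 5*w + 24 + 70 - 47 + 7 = 5*w^3 - 14*w^2 - 21*w + 54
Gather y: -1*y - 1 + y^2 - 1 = y^2 - y - 2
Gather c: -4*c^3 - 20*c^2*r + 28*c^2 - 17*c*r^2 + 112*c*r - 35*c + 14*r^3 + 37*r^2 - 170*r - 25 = -4*c^3 + c^2*(28 - 20*r) + c*(-17*r^2 + 112*r - 35) + 14*r^3 + 37*r^2 - 170*r - 25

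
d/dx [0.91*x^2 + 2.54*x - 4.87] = 1.82*x + 2.54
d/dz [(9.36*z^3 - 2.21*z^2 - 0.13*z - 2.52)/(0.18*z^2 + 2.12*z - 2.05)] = (1.6848*z^4 + 39.6864*z^3 - 62.2258*z^2 + 9.9682*z + 5.6089)/(0.0324*z^4 + 0.7632*z^3 + 3.7564*z^2 - 8.692*z + 4.2025)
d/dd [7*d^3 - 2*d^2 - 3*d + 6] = 21*d^2 - 4*d - 3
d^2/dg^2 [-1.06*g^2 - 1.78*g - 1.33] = -2.12000000000000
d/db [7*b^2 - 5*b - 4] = 14*b - 5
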